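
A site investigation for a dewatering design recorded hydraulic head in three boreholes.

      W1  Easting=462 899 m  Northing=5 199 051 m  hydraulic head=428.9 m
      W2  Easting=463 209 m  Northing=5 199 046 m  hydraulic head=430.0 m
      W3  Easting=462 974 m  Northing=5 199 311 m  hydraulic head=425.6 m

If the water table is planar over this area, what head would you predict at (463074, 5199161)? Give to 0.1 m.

428.0 m

Taking W1 as reference: W2−W1 = (310, -5, +1.1); W3−W1 = (75, 260, -3.3).
Determinant of the coordinate differences = 310·260 − 75·(-5) = 80975.
∂h/∂x = [(+1.1)·260 − (-3.3)·(-5)] / 80975 = +0.003328
∂h/∂y = [310·(-3.3) − 75·(+1.1)] / 80975 = -0.01365
h(463074, 5199161) = 428.9 + (+0.003328)·(175) + (-0.01365)·(110) = 428.9 +0.582 -1.502 = 427.981 m.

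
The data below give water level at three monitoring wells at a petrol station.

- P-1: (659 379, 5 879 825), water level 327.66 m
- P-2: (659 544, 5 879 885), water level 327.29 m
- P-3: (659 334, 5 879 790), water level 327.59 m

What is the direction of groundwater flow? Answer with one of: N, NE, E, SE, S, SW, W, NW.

Differences from P-1: to P-2 (Δx, Δy, Δh) = (165, 60, -0.37); to P-3 = (-45, -35, -0.07).
Determinant of the coordinate differences = 165·(-35) − (-45)·60 = -3075.
∂h/∂x = [(-0.37)·(-35) − (-0.07)·60] / -3075 = -0.005577
∂h/∂y = [165·(-0.07) − (-45)·(-0.37)] / -3075 = +0.009171
Flow = −∇h = (+0.005577 east, -0.009171 north), which points southeast.

SE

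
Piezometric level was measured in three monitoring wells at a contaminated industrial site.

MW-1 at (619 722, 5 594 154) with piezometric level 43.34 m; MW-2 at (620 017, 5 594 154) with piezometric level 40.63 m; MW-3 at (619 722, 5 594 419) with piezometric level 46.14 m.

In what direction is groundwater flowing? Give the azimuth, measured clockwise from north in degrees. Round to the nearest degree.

∂h/∂x = (40.63 − 43.34) / (620017 − 619722) = -0.009186
∂h/∂y = (46.14 − 43.34) / (5594419 − 5594154) = +0.01057
Flow direction (−∇h) has components (+0.009186 E, -0.01057 N).
Azimuth = atan2(E, N) = atan2(+0.009186, -0.01057) = 139.0° ≈ 139°.

139°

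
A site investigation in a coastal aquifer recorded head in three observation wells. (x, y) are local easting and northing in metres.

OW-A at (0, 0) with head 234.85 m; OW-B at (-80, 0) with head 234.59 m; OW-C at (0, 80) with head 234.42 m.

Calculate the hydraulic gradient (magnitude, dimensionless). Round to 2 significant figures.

∂h/∂x = (234.59 − 234.85) / (-80 − 0) = +0.003250
∂h/∂y = (234.42 − 234.85) / (80 − 0) = -0.005375
|∇h| = √(0.003250² + -0.005375²) = 0.006281

0.0063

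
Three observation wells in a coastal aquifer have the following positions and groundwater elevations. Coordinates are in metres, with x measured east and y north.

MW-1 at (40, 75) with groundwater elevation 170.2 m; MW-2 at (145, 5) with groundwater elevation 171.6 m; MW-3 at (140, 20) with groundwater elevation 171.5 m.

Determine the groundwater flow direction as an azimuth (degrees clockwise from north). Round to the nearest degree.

284°

Differences from MW-1: to MW-2 (Δx, Δy, Δh) = (105, -70, +1.4); to MW-3 = (100, -55, +1.3).
Solve a·Δx + b·Δy = Δh: det = 105·(-55) − 100·(-70) = 1225.
∂h/∂x = [(+1.4)·(-55) − (+1.3)·(-70)] / 1225 = +0.01143
∂h/∂y = [105·(+1.3) − 100·(+1.4)] / 1225 = -0.002857
Flow direction (−∇h) has components (-0.01143 E, +0.002857 N).
Azimuth = atan2(E, N) = atan2(-0.01143, +0.002857) = 284.0° ≈ 284°.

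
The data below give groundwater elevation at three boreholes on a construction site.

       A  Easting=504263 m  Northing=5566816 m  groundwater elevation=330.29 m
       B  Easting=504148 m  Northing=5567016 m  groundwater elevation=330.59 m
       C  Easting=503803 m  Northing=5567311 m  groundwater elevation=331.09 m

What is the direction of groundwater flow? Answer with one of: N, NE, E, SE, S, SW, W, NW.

S

Differences from A: to B (Δx, Δy, Δh) = (-115, 200, +0.30); to C = (-460, 495, +0.80).
Solve a·Δx + b·Δy = Δh: det = (-115)·495 − (-460)·200 = 35075.
∂h/∂x = [(+0.30)·495 − (+0.80)·200] / 35075 = -0.0003279
∂h/∂y = [(-115)·(+0.80) − (-460)·(+0.30)] / 35075 = +0.001311
Flow = −∇h = (+0.0003279 east, -0.001311 north), which points south.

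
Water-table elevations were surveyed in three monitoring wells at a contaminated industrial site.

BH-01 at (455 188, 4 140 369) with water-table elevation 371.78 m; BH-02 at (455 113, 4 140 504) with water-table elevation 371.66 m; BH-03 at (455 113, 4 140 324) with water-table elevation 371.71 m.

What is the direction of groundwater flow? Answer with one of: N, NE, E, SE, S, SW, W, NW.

W

Taking BH-01 as reference: BH-02−BH-01 = (-75, 135, -0.12); BH-03−BH-01 = (-75, -45, -0.07).
Solve a·Δx + b·Δy = Δh: det = (-75)·(-45) − (-75)·135 = 13500.
∂h/∂x = [(-0.12)·(-45) − (-0.07)·135] / 13500 = +0.001100
∂h/∂y = [(-75)·(-0.07) − (-75)·(-0.12)] / 13500 = -0.0002778
Flow = −∇h = (-0.001100 east, +0.0002778 north), which points west.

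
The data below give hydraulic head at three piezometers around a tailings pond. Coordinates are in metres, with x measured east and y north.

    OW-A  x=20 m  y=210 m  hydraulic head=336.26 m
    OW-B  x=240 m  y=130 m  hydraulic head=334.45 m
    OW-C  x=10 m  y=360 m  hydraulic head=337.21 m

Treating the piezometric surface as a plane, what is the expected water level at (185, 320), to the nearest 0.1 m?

335.9 m

Differences from OW-A: to OW-B (Δx, Δy, Δh) = (220, -80, -1.81); to OW-C = (-10, 150, +0.95).
Determinant of the coordinate differences = 220·150 − (-10)·(-80) = 32200.
∂h/∂x = [(-1.81)·150 − (+0.95)·(-80)] / 32200 = -0.006071
∂h/∂y = [220·(+0.95) − (-10)·(-1.81)] / 32200 = +0.005929
h(185, 320) = 336.26 + (-0.006071)·(165) + (+0.005929)·(110) = 336.26 -1.002 +0.652 = 335.910 m.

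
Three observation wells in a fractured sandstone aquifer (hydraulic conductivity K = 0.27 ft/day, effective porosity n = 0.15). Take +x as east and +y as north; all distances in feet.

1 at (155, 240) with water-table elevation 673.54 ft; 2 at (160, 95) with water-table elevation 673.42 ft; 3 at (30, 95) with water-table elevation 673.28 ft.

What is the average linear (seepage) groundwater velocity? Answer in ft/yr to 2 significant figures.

With h = a·x + b·y + c and 1 as origin, the differences give:
  5·a + (-145)·b = -0.12
  (-125)·a + (-145)·b = -0.26
Eliminate b (×(-145) and ×(-145), subtract): -18850·a = -20.300 → a = ∂h/∂x = +0.001077
Back-substitute: b = ∂h/∂y = +0.0008647.
|∇h| = √(0.001077² + 0.0008647²) = 0.001381
Seepage velocity v = K·i/n = 0.27 × 0.001381 / 0.15 = 0.002486 ft/day = 0.908 ft/yr.

0.91 ft/yr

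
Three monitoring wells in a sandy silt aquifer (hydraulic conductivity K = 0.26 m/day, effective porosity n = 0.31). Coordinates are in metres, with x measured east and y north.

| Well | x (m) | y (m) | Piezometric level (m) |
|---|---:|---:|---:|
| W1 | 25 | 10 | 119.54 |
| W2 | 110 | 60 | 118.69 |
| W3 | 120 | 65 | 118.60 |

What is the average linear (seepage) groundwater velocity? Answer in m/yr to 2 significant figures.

3.6 m/yr

Differences from W1: to W2 (Δx, Δy, Δh) = (85, 50, -0.85); to W3 = (95, 55, -0.94).
Solve a·Δx + b·Δy = Δh: det = 85·55 − 95·50 = -75.
∂h/∂x = [(-0.85)·55 − (-0.94)·50] / -75 = -0.003333
∂h/∂y = [85·(-0.94) − 95·(-0.85)] / -75 = -0.01133
|∇h| = √(-0.003333² + -0.01133²) = 0.01181
Seepage velocity v = K·i/n = 0.26 × 0.01181 / 0.31 = 0.009905 m/day = 3.618 m/yr.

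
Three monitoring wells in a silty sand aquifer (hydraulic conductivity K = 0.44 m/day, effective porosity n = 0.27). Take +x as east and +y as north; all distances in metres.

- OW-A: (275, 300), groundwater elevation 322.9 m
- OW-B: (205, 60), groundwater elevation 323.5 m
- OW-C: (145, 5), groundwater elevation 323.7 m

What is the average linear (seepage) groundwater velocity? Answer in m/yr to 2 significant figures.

1.5 m/yr

With h = a·x + b·y + c and OW-A as origin, the differences give:
  (-70)·a + (-240)·b = +0.6
  (-130)·a + (-295)·b = +0.8
Eliminate b (×(-295) and ×(-240), subtract): -10550·a = 15.00 → a = ∂h/∂x = -0.001422
Back-substitute: b = ∂h/∂y = -0.002085.
|∇h| = √(-0.001422² + -0.002085²) = 0.002524
Seepage velocity v = K·i/n = 0.44 × 0.002524 / 0.27 = 0.004113 m/day = 1.502 m/yr.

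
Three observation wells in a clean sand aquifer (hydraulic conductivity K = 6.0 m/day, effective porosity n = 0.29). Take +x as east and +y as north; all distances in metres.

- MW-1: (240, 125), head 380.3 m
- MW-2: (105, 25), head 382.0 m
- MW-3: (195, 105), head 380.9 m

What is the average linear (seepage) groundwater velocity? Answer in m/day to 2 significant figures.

0.30 m/day

Three-point gradient (reference MW-1): Δ to MW-2 = (-135, -100, +1.7), Δ to MW-3 = (-45, -20, +0.6).
∂h/∂x = -0.01444, ∂h/∂y = +0.002500 (det = -1800).
|∇h| = √(-0.01444² + 0.002500²) = 0.01465
Seepage velocity v = K·i/n = 6.0 × 0.01465 / 0.29 = 0.3031 m/day.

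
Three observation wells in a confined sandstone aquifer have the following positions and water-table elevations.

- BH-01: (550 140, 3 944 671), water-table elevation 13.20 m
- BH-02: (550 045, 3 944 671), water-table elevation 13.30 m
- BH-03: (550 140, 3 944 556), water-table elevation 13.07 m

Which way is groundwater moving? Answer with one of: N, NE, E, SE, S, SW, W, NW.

∂h/∂x = (13.30 − 13.20) / (550045 − 550140) = -0.001053
∂h/∂y = (13.07 − 13.20) / (3944556 − 3944671) = +0.001130
Flow = −∇h = (+0.001053 east, -0.001130 north), which points southeast.

SE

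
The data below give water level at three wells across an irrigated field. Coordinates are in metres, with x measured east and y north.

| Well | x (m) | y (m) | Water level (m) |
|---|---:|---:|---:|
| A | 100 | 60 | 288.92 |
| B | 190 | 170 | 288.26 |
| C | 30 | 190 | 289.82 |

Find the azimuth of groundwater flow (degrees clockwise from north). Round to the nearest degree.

Three-point gradient (reference A): Δ to B = (90, 110, -0.66), Δ to C = (-70, 130, +0.90).
∂h/∂x = -0.009526, ∂h/∂y = +0.001794 (det = 19400).
Flow direction (−∇h) has components (+0.009526 E, -0.001794 N).
Azimuth = atan2(E, N) = atan2(+0.009526, -0.001794) = 100.7° ≈ 101°.

101°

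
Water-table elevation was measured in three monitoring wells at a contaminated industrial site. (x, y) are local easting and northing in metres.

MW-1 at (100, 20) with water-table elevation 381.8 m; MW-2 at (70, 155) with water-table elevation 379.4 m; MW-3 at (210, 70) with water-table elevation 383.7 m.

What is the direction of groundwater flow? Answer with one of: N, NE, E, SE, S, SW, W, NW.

NW

With h = a·x + b·y + c and MW-1 as origin, the differences give:
  (-30)·a + 135·b = -2.4
  110·a + 50·b = +1.9
Eliminate b (×50 and ×135, subtract): -16350·a = -376.50 → a = ∂h/∂x = +0.02303
Back-substitute: b = ∂h/∂y = -0.01266.
Flow = −∇h = (-0.02303 east, +0.01266 north), which points northwest.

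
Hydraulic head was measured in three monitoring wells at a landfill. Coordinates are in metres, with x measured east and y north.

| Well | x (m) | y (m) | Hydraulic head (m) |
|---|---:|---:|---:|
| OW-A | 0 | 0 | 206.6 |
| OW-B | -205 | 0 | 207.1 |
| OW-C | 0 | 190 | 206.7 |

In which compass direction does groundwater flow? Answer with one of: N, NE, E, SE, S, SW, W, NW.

∂h/∂x = (207.1 − 206.6) / (-205 − 0) = -0.002439
∂h/∂y = (206.7 − 206.6) / (190 − 0) = +0.0005263
Flow = −∇h = (+0.002439 east, -0.0005263 north), which points east.

E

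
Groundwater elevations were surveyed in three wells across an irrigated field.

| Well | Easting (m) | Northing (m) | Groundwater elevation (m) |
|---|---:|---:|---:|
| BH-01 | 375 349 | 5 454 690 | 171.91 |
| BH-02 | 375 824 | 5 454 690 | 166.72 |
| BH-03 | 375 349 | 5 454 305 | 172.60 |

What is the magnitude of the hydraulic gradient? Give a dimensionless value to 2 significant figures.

0.011

∂h/∂x = (166.72 − 171.91) / (375824 − 375349) = -0.01093
∂h/∂y = (172.60 − 171.91) / (5454305 − 5454690) = -0.001792
|∇h| = √(-0.01093² + -0.001792²) = 0.01108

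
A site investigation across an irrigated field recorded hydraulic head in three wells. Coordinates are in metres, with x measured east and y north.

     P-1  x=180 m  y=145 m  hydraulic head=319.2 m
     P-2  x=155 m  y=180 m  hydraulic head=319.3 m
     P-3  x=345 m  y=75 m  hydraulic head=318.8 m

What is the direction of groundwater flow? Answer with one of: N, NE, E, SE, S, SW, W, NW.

SE

Differences from P-1: to P-2 (Δx, Δy, Δh) = (-25, 35, +0.1); to P-3 = (165, -70, -0.4).
Solve a·Δx + b·Δy = Δh: det = (-25)·(-70) − 165·35 = -4025.
∂h/∂x = [(+0.1)·(-70) − (-0.4)·35] / -4025 = -0.001739
∂h/∂y = [(-25)·(-0.4) − 165·(+0.1)] / -4025 = +0.001615
Flow = −∇h = (+0.001739 east, -0.001615 north), which points southeast.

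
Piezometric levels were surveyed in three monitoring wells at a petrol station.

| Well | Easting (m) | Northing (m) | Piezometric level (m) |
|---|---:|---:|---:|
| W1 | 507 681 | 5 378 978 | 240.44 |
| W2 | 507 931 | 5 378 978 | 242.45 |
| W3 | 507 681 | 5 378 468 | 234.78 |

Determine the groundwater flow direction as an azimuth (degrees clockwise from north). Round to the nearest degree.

216°

∂h/∂x = (242.45 − 240.44) / (507931 − 507681) = +0.008040
∂h/∂y = (234.78 − 240.44) / (5378468 − 5378978) = +0.01110
Flow direction (−∇h) has components (-0.008040 E, -0.01110 N).
Azimuth = atan2(E, N) = atan2(-0.008040, -0.01110) = 215.9° ≈ 216°.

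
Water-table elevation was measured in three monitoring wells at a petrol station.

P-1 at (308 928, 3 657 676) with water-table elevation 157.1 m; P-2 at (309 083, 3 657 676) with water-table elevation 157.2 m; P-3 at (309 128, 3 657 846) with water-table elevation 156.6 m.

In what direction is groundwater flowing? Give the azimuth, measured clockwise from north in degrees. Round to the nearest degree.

350°

With h = a·x + b·y + c and P-1 as origin, the differences give:
  155·a + 0·b = +0.1
  200·a + 170·b = -0.5
Eliminate b (×170 and ×0, subtract): 26350·a = 17.00 → a = ∂h/∂x = +0.0006452
Back-substitute: b = ∂h/∂y = -0.003700.
Flow direction (−∇h) has components (-0.0006452 E, +0.003700 N).
Azimuth = atan2(E, N) = atan2(-0.0006452, +0.003700) = 350.1° ≈ 350°.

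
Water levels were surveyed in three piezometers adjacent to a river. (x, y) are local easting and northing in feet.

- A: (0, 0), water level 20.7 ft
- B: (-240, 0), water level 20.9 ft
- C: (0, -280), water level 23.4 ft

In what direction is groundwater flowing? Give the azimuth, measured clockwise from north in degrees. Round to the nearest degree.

∂h/∂x = (20.9 − 20.7) / (-240 − 0) = -0.0008333
∂h/∂y = (23.4 − 20.7) / (-280 − 0) = -0.009643
Flow direction (−∇h) has components (+0.0008333 E, +0.009643 N).
Azimuth = atan2(E, N) = atan2(+0.0008333, +0.009643) = 4.9° ≈ 005°.

005°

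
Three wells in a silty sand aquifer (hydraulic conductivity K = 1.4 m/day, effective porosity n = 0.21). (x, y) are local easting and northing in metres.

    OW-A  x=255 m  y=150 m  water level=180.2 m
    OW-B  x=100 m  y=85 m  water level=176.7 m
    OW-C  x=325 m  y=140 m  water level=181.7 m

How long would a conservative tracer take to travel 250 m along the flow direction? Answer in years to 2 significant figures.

Differences from OW-A: to OW-B (Δx, Δy, Δh) = (-155, -65, -3.5); to OW-C = (70, -10, +1.5).
Determinant of the coordinate differences = (-155)·(-10) − 70·(-65) = 6100.
∂h/∂x = [(-3.5)·(-10) − (+1.5)·(-65)] / 6100 = +0.02172
∂h/∂y = [(-155)·(+1.5) − 70·(-3.5)] / 6100 = +0.002049
|∇h| = √(0.02172² + 0.002049²) = 0.02182
Seepage velocity v = K·i/n = 1.4 × 0.02182 / 0.21 = 0.1455 m/day.
t = 250 / 0.1455 = 1718 days = 4.7 years.

4.7 years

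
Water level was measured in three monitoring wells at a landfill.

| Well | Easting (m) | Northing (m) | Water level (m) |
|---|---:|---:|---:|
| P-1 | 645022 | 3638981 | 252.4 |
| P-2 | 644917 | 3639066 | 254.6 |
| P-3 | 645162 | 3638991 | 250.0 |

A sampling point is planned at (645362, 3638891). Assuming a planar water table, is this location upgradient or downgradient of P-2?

Taking P-1 as reference: P-2−P-1 = (-105, 85, +2.2); P-3−P-1 = (140, 10, -2.4).
Determinant of the coordinate differences = (-105)·10 − 140·85 = -12950.
∂h/∂x = [(+2.2)·10 − (-2.4)·85] / -12950 = -0.01745
∂h/∂y = [(-105)·(-2.4) − 140·(+2.2)] / -12950 = +0.004324
Head at (645362, 3638891) = 252.4 + (-0.01745)·(340) + (+0.004324)·(-90) = 246.08 m.
That is lower than the 254.6 m at P-2, so the point is downgradient.

downgradient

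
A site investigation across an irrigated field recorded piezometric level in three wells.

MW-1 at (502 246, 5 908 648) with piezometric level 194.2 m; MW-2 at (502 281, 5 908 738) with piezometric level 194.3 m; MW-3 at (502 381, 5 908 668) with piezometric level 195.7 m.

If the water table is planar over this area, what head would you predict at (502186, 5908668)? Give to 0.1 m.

193.4 m

Differences from MW-1: to MW-2 (Δx, Δy, Δh) = (35, 90, +0.1); to MW-3 = (135, 20, +1.5).
Solve a·Δx + b·Δy = Δh: det = 35·20 − 135·90 = -11450.
∂h/∂x = [(+0.1)·20 − (+1.5)·90] / -11450 = +0.01162
∂h/∂y = [35·(+1.5) − 135·(+0.1)] / -11450 = -0.003406
h(502186, 5908668) = 194.2 + (+0.01162)·(-60) + (-0.003406)·(20) = 194.2 -0.697 -0.068 = 193.435 m.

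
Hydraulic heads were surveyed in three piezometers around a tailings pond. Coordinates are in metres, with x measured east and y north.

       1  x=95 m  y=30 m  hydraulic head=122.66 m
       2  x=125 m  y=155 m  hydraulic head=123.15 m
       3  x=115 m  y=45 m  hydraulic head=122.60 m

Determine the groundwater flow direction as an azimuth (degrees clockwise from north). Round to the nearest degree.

Taking 1 as reference: 2−1 = (30, 125, +0.49); 3−1 = (20, 15, -0.06).
Solve a·Δx + b·Δy = Δh: det = 30·15 − 20·125 = -2050.
∂h/∂x = [(+0.49)·15 − (-0.06)·125] / -2050 = -0.007244
∂h/∂y = [30·(-0.06) − 20·(+0.49)] / -2050 = +0.005659
Flow direction (−∇h) has components (+0.007244 E, -0.005659 N).
Azimuth = atan2(E, N) = atan2(+0.007244, -0.005659) = 128.0° ≈ 128°.

128°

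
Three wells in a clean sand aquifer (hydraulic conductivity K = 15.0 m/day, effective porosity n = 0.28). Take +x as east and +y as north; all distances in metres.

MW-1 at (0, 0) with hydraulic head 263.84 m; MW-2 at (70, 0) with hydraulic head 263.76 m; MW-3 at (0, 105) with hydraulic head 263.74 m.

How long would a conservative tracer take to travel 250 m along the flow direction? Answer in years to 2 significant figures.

∂h/∂x = (263.76 − 263.84) / (70 − 0) = -0.001143
∂h/∂y = (263.74 − 263.84) / (105 − 0) = -0.0009524
|∇h| = √(-0.001143² + -0.0009524²) = 0.001488
Seepage velocity v = K·i/n = 15.0 × 0.001488 / 0.28 = 0.07971 m/day.
t = 250 / 0.07971 = 3136 days = 8.59 years.

8.6 years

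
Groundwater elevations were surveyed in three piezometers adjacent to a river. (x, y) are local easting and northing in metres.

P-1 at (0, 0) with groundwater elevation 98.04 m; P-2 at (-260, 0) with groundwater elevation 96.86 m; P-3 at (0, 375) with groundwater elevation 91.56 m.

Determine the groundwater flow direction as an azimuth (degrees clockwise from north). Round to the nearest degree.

∂h/∂x = (96.86 − 98.04) / (-260 − 0) = +0.004538
∂h/∂y = (91.56 − 98.04) / (375 − 0) = -0.01728
Flow direction (−∇h) has components (-0.004538 E, +0.01728 N).
Azimuth = atan2(E, N) = atan2(-0.004538, +0.01728) = 345.3° ≈ 345°.

345°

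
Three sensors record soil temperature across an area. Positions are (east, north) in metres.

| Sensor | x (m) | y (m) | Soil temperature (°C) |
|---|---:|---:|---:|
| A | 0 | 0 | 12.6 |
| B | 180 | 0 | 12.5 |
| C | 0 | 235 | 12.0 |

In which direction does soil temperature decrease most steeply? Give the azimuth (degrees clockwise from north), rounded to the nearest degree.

∂T/∂x = (12.5 − 12.6) / (180 − 0) = -0.0005556
∂T/∂y = (12.0 − 12.6) / (235 − 0) = -0.002553
Steepest decrease is along −∇f: components (+0.0005556 E, +0.002553 N).
Azimuth = atan2(+0.0005556, +0.002553) = 12.3° ≈ 012°.

012°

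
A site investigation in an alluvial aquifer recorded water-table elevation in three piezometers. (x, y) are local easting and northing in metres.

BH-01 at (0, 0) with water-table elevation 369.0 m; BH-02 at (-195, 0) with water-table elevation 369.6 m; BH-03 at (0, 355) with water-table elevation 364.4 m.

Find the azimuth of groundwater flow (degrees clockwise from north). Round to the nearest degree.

013°

∂h/∂x = (369.6 − 369.0) / (-195 − 0) = -0.003077
∂h/∂y = (364.4 − 369.0) / (355 − 0) = -0.01296
Flow direction (−∇h) has components (+0.003077 E, +0.01296 N).
Azimuth = atan2(E, N) = atan2(+0.003077, +0.01296) = 13.4° ≈ 013°.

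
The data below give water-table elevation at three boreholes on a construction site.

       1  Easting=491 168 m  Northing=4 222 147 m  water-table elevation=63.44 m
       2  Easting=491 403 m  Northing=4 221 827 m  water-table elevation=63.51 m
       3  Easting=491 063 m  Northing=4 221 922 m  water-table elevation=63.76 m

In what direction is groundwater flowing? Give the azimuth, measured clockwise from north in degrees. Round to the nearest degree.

046°

With h = a·x + b·y + c and 1 as origin, the differences give:
  235·a + (-320)·b = +0.07
  (-105)·a + (-225)·b = +0.32
Eliminate b (×(-225) and ×(-320), subtract): -86475·a = 86.650 → a = ∂h/∂x = -0.001002
Back-substitute: b = ∂h/∂y = -0.0009546.
Flow direction (−∇h) has components (+0.001002 E, +0.0009546 N).
Azimuth = atan2(E, N) = atan2(+0.001002, +0.0009546) = 46.4° ≈ 046°.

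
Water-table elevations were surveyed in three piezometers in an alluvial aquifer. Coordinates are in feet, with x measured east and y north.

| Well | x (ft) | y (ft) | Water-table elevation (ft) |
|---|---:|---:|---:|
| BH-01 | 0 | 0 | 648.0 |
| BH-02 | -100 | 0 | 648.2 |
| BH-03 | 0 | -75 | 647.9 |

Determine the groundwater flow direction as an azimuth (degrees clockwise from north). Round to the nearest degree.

∂h/∂x = (648.2 − 648.0) / (-100 − 0) = -0.002000
∂h/∂y = (647.9 − 648.0) / (-75 − 0) = +0.001333
Flow direction (−∇h) has components (+0.002000 E, -0.001333 N).
Azimuth = atan2(E, N) = atan2(+0.002000, -0.001333) = 123.7° ≈ 124°.

124°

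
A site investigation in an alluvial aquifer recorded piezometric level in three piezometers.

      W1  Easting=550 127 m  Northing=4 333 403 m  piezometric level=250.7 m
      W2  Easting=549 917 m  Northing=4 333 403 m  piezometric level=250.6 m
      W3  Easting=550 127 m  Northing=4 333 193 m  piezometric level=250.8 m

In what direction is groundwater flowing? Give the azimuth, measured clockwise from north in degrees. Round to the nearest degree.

315°

∂h/∂x = (250.6 − 250.7) / (549917 − 550127) = +0.0004762
∂h/∂y = (250.8 − 250.7) / (4333193 − 4333403) = -0.0004762
Flow direction (−∇h) has components (-0.0004762 E, +0.0004762 N).
Azimuth = atan2(E, N) = atan2(-0.0004762, +0.0004762) = 315.0° ≈ 315°.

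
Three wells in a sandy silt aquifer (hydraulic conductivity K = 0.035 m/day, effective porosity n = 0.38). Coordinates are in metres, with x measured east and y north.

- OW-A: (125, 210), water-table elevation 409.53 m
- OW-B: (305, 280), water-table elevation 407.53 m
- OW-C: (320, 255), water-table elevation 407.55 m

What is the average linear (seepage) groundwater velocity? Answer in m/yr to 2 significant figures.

0.36 m/yr

Differences from OW-A: to OW-B (Δx, Δy, Δh) = (180, 70, -2.00); to OW-C = (195, 45, -1.98).
Determinant of the coordinate differences = 180·45 − 195·70 = -5550.
∂h/∂x = [(-2.00)·45 − (-1.98)·70] / -5550 = -0.008757
∂h/∂y = [180·(-1.98) − 195·(-2.00)] / -5550 = -0.006054
|∇h| = √(-0.008757² + -0.006054²) = 0.01065
Seepage velocity v = K·i/n = 0.035 × 0.01065 / 0.38 = 0.0009809 m/day = 0.3583 m/yr.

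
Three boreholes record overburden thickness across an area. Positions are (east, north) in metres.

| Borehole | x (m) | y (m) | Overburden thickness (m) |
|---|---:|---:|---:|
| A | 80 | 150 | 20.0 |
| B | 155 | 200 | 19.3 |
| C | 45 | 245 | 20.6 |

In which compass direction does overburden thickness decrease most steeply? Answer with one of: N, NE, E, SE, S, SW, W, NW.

E

Differences from A: to B (Δx, Δy, Δh) = (75, 50, -0.7); to C = (-35, 95, +0.6).
Determinant of the coordinate differences = 75·95 − (-35)·50 = 8875.
∂d/∂x = [(-0.7)·95 − (+0.6)·50] / 8875 = -0.01087
∂d/∂y = [75·(+0.6) − (-35)·(-0.7)] / 8875 = +0.002310
Steepest decrease is along −∇f = (+0.01087 E, -0.002310 N) → east.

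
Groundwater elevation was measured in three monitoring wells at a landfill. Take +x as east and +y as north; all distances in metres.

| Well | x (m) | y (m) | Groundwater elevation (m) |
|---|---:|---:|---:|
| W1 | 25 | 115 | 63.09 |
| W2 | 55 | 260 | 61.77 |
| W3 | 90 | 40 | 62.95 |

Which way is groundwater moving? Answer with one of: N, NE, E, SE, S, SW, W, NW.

NE

With h = a·x + b·y + c and W1 as origin, the differences give:
  30·a + 145·b = -1.32
  65·a + (-75)·b = -0.14
Eliminate b (×(-75) and ×145, subtract): -11675·a = 119.300 → a = ∂h/∂x = -0.01022
Back-substitute: b = ∂h/∂y = -0.006989.
Flow = −∇h = (+0.01022 east, +0.006989 north), which points northeast.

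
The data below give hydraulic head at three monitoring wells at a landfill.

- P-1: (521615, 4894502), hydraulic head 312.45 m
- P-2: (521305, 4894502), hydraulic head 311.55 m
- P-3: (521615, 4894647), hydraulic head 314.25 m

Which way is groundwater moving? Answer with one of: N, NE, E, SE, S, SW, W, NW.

S

∂h/∂x = (311.55 − 312.45) / (521305 − 521615) = +0.002903
∂h/∂y = (314.25 − 312.45) / (4894647 − 4894502) = +0.01241
Flow = −∇h = (-0.002903 east, -0.01241 north), which points south.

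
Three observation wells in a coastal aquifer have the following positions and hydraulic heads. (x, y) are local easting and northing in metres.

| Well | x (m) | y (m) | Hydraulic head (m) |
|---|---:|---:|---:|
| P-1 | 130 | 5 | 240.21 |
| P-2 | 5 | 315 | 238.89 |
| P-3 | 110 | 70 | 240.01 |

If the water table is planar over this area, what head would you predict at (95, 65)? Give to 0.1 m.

Differences from P-1: to P-2 (Δx, Δy, Δh) = (-125, 310, -1.32); to P-3 = (-20, 65, -0.20).
Solve a·Δx + b·Δy = Δh: det = (-125)·65 − (-20)·310 = -1925.
∂h/∂x = [(-1.32)·65 − (-0.20)·310] / -1925 = +0.01236
∂h/∂y = [(-125)·(-0.20) − (-20)·(-1.32)] / -1925 = +0.0007273
h(95, 65) = 240.21 + (+0.01236)·(-35) + (+0.0007273)·(60) = 240.21 -0.433 +0.044 = 239.821 m.

239.8 m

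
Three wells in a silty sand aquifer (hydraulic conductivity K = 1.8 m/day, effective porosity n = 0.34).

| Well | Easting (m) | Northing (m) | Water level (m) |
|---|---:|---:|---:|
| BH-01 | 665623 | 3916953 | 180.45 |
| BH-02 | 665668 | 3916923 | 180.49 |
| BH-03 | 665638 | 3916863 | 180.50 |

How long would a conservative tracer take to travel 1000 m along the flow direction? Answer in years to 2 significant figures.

700 years

Taking BH-01 as reference: BH-02−BH-01 = (45, -30, +0.04); BH-03−BH-01 = (15, -90, +0.05).
Determinant of the coordinate differences = 45·(-90) − 15·(-30) = -3600.
∂h/∂x = [(+0.04)·(-90) − (+0.05)·(-30)] / -3600 = +0.0005833
∂h/∂y = [45·(+0.05) − 15·(+0.04)] / -3600 = -0.0004583
|∇h| = √(0.0005833² + -0.0004583²) = 0.0007418
Seepage velocity v = K·i/n = 1.8 × 0.0007418 / 0.34 = 0.003927 m/day.
t = 1000 / 0.003927 = 2.546e+05 days = 697 years.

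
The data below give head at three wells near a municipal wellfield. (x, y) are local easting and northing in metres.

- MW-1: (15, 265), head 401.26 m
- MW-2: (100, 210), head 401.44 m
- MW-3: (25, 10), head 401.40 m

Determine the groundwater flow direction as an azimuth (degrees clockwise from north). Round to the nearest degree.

Three-point gradient (reference MW-1): Δ to MW-2 = (85, -55, +0.18), Δ to MW-3 = (10, -255, +0.14).
∂h/∂x = +0.001808, ∂h/∂y = -0.0004781 (det = -21125).
Flow direction (−∇h) has components (-0.001808 E, +0.0004781 N).
Azimuth = atan2(E, N) = atan2(-0.001808, +0.0004781) = 284.8° ≈ 285°.

285°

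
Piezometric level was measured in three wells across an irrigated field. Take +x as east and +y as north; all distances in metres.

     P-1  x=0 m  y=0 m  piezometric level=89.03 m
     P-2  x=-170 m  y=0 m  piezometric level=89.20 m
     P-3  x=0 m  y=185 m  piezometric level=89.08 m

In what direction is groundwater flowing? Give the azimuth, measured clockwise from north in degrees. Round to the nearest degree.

105°

∂h/∂x = (89.20 − 89.03) / (-170 − 0) = -0.001000
∂h/∂y = (89.08 − 89.03) / (185 − 0) = +0.0002703
Flow direction (−∇h) has components (+0.001000 E, -0.0002703 N).
Azimuth = atan2(E, N) = atan2(+0.001000, -0.0002703) = 105.1° ≈ 105°.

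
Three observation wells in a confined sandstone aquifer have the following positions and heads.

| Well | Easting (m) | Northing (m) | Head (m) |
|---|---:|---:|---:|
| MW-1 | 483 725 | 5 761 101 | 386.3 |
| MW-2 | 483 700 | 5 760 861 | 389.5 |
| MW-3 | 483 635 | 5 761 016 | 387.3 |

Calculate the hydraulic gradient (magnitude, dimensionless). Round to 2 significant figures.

0.014

Differences from MW-1: to MW-2 (Δx, Δy, Δh) = (-25, -240, +3.2); to MW-3 = (-90, -85, +1.0).
Solve a·Δx + b·Δy = Δh: det = (-25)·(-85) − (-90)·(-240) = -19475.
∂h/∂x = [(+3.2)·(-85) − (+1.0)·(-240)] / -19475 = +0.001643
∂h/∂y = [(-25)·(+1.0) − (-90)·(+3.2)] / -19475 = -0.01350
|∇h| = √(0.001643² + -0.01350²) = 0.0136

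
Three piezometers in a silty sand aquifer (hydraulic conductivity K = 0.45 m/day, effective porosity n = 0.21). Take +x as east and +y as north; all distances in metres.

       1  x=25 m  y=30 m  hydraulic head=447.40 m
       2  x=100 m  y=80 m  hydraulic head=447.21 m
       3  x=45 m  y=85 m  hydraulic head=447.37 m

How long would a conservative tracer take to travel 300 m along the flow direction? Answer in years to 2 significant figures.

Differences from 1: to 2 (Δx, Δy, Δh) = (75, 50, -0.19); to 3 = (20, 55, -0.03).
Solve a·Δx + b·Δy = Δh: det = 75·55 − 20·50 = 3125.
∂h/∂x = [(-0.19)·55 − (-0.03)·50] / 3125 = -0.002864
∂h/∂y = [75·(-0.03) − 20·(-0.19)] / 3125 = +0.0004960
|∇h| = √(-0.002864² + 0.0004960²) = 0.002907
Seepage velocity v = K·i/n = 0.45 × 0.002907 / 0.21 = 0.006229 m/day.
t = 300 / 0.006229 = 4.816e+04 days = 132 years.

130 years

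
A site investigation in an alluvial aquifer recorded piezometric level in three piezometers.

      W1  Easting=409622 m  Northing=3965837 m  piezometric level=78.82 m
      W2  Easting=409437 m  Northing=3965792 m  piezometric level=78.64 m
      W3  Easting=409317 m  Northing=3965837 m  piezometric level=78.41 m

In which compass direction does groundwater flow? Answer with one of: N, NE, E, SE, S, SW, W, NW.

NW

With h = a·x + b·y + c and W1 as origin, the differences give:
  (-185)·a + (-45)·b = -0.18
  (-305)·a + 0·b = -0.41
Eliminate b (×0 and ×(-45), subtract): -13725·a = -18.450 → a = ∂h/∂x = +0.001344
Back-substitute: b = ∂h/∂y = -0.001526.
Flow = −∇h = (-0.001344 east, +0.001526 north), which points northwest.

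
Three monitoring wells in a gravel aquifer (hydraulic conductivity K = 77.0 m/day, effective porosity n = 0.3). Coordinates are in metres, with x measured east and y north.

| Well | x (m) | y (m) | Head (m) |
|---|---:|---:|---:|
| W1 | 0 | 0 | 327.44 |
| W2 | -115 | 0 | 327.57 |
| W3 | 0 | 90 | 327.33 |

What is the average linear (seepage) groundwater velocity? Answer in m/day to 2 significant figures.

0.43 m/day

∂h/∂x = (327.57 − 327.44) / (-115 − 0) = -0.001130
∂h/∂y = (327.33 − 327.44) / (90 − 0) = -0.001222
|∇h| = √(-0.001130² + -0.001222²) = 0.001664
Seepage velocity v = K·i/n = 77.0 × 0.001664 / 0.3 = 0.4271 m/day.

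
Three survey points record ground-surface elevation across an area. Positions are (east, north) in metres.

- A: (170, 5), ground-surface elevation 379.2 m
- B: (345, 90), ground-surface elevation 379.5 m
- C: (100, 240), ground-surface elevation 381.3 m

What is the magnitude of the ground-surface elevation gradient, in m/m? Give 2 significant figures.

0.0086 m/m

With z = a·x + b·y + c and A as origin, the differences give:
  175·a + 85·b = +0.3
  (-70)·a + 235·b = +2.1
Eliminate b (×235 and ×85, subtract): 47075·a = -108.00 → a = ∂z/∂x = -0.002294
Back-substitute: b = ∂z/∂y = +0.008253.
|∇f| = √(-0.002294² + 0.008253²) = 0.008566 m/m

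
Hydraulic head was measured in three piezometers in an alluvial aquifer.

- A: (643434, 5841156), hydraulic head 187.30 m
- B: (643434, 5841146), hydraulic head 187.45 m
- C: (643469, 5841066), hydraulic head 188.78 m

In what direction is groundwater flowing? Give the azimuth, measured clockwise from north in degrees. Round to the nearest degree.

With h = a·x + b·y + c and A as origin, the differences give:
  0·a + (-10)·b = +0.15
  35·a + (-90)·b = +1.48
Eliminate b (×(-90) and ×(-10), subtract): 350·a = 1.300 → a = ∂h/∂x = +0.003714
Back-substitute: b = ∂h/∂y = -0.01500.
Flow direction (−∇h) has components (-0.003714 E, +0.01500 N).
Azimuth = atan2(E, N) = atan2(-0.003714, +0.01500) = 346.1° ≈ 346°.

346°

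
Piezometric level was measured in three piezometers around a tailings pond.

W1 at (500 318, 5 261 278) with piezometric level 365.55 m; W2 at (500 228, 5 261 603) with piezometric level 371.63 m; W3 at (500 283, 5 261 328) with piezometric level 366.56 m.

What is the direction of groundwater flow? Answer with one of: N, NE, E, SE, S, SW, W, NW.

Differences from W1: to W2 (Δx, Δy, Δh) = (-90, 325, +6.08); to W3 = (-35, 50, +1.01).
Solve a·Δx + b·Δy = Δh: det = (-90)·50 − (-35)·325 = 6875.
∂h/∂x = [(+6.08)·50 − (+1.01)·325] / 6875 = -0.003527
∂h/∂y = [(-90)·(+1.01) − (-35)·(+6.08)] / 6875 = +0.01773
Flow = −∇h = (+0.003527 east, -0.01773 north), which points south.

S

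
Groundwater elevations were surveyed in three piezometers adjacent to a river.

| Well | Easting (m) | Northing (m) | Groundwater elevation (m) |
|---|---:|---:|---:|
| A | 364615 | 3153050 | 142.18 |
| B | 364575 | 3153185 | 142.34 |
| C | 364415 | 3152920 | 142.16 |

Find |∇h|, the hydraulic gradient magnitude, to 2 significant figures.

0.0012

With h = a·x + b·y + c and A as origin, the differences give:
  (-40)·a + 135·b = +0.16
  (-200)·a + (-130)·b = -0.02
Eliminate b (×(-130) and ×135, subtract): 32200·a = -18.100 → a = ∂h/∂x = -0.0005621
Back-substitute: b = ∂h/∂y = +0.001019.
|∇h| = √(-0.0005621² + 0.001019²) = 0.001164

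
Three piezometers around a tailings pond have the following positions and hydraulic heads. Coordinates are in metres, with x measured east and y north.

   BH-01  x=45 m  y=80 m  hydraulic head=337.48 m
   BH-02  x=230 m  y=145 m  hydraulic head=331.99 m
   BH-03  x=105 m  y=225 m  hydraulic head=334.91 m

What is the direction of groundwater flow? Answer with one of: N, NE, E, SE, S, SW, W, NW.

Three-point gradient (reference BH-01): Δ to BH-02 = (185, 65, -5.49), Δ to BH-03 = (60, 145, -2.57).
∂h/∂x = -0.02744, ∂h/∂y = -0.006371 (det = 22925).
Flow = −∇h = (+0.02744 east, +0.006371 north), which points east.

E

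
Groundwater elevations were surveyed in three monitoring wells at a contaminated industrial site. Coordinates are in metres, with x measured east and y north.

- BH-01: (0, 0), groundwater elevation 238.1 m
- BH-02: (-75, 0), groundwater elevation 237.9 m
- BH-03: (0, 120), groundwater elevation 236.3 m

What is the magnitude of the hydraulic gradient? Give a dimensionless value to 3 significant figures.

0.0152

∂h/∂x = (237.9 − 238.1) / (-75 − 0) = +0.002667
∂h/∂y = (236.3 − 238.1) / (120 − 0) = -0.01500
|∇h| = √(0.002667² + -0.01500²) = 0.01524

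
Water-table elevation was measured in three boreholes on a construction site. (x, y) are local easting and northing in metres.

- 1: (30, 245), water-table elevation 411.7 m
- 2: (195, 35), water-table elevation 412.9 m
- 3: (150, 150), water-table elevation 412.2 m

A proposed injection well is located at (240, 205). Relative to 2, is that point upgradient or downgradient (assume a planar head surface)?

Taking 1 as reference: 2−1 = (165, -210, +1.2); 3−1 = (120, -95, +0.5).
Determinant of the coordinate differences = 165·(-95) − 120·(-210) = 9525.
∂h/∂x = [(+1.2)·(-95) − (+0.5)·(-210)] / 9525 = -0.0009449
∂h/∂y = [165·(+0.5) − 120·(+1.2)] / 9525 = -0.006457
Head at (240, 205) = 411.7 + (-0.0009449)·(210) + (-0.006457)·(-40) = 411.76 m.
That is lower than the 412.9 m at 2, so the point is downgradient.

downgradient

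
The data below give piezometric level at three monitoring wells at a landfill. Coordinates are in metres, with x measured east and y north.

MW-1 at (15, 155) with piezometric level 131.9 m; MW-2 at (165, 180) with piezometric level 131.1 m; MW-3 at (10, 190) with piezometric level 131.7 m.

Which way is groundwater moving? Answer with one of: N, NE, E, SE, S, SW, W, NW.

Three-point gradient (reference MW-1): Δ to MW-2 = (150, 25, -0.8), Δ to MW-3 = (-5, 35, -0.2).
∂h/∂x = -0.004279, ∂h/∂y = -0.006326 (det = 5375).
Flow = −∇h = (+0.004279 east, +0.006326 north), which points northeast.

NE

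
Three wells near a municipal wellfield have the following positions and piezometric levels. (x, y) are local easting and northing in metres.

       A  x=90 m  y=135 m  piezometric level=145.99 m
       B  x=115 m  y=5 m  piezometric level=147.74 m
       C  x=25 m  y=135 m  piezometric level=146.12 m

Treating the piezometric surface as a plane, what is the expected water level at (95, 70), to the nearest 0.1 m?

146.9 m

Three-point gradient (reference A): Δ to B = (25, -130, +1.75), Δ to C = (-65, 0, +0.13).
∂h/∂x = -0.002000, ∂h/∂y = -0.01385 (det = -8450).
h(95, 70) = 145.99 + (-0.002000)·(5) + (-0.01385)·(-65) = 145.99 -0.010 +0.900 = 146.880 m.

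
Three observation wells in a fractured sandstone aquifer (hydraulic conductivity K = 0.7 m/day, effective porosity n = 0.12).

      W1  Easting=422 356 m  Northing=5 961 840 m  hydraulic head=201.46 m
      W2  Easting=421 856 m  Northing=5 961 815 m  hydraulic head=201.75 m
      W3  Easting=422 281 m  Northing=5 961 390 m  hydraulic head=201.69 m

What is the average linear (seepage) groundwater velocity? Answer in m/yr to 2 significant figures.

With h = a·x + b·y + c and W1 as origin, the differences give:
  (-500)·a + (-25)·b = +0.29
  (-75)·a + (-450)·b = +0.23
Eliminate b (×(-450) and ×(-25), subtract): 223125·a = -124.750 → a = ∂h/∂x = -0.0005591
Back-substitute: b = ∂h/∂y = -0.0004179.
|∇h| = √(-0.0005591² + -0.0004179²) = 0.000698
Seepage velocity v = K·i/n = 0.7 × 0.000698 / 0.12 = 0.004072 m/day = 1.487 m/yr.

1.5 m/yr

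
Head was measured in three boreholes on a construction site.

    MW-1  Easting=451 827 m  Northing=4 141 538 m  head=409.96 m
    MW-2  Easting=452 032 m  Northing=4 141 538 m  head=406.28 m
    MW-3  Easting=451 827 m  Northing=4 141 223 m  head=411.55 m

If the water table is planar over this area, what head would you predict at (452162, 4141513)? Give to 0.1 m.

404.1 m

∂h/∂x = (406.28 − 409.96) / (452032 − 451827) = -0.01795
∂h/∂y = (411.55 − 409.96) / (4141223 − 4141538) = -0.005048
h(452162, 4141513) = 409.96 + (-0.01795)·(335) + (-0.005048)·(-25) = 409.96 -6.014 +0.126 = 404.073 m.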